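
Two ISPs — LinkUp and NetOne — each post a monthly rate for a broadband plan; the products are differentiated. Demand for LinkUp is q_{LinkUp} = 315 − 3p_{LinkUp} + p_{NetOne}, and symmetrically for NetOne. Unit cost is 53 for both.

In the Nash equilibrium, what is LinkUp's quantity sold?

LinkUp's profit: π = (p_{LinkUp} − 53)(315 − 3p_{LinkUp} + p_{NetOne}).
∂π/∂p_{LinkUp} = 474 − 6p_{LinkUp} + p_{NetOne} = 0 ⇒ p_{LinkUp} = 79 + (1/6)p_{NetOne}.
Setting p_{LinkUp} = p_{NetOne} in the reaction function: p_{LinkUp} = 79 + (1/6)p_{LinkUp}, so p_{LinkUp} = 79 / (5/6) = 94.8.
q_{LinkUp} = 315 − 3·94.8 + 94.8 = 125.4.

125.4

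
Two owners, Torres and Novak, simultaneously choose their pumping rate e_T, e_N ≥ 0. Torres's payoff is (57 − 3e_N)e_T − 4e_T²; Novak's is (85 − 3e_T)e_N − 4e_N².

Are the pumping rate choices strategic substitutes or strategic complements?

strategic substitutes

Expanding Torres's payoff: 57e_T − 3e_Ne_T − 4e_T².
∂π/∂e_T = 57 − 3e_N − 8e_T = 0, so e_T = 7.125 − 0.375e_N.
The best-response slope de_T/de_N = −0.375 < 0: the reaction function is downward-sloping, so the choices are strategic substitutes.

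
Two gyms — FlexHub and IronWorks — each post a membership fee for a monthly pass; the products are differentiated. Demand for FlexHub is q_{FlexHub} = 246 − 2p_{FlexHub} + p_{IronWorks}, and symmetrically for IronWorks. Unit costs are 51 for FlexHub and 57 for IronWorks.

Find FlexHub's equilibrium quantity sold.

131.6

FlexHub's profit: π = (p_{FlexHub} − 51)(246 − 2p_{FlexHub} + p_{IronWorks}).
∂π/∂p_{FlexHub} = 348 − 4p_{FlexHub} + p_{IronWorks} = 0 ⇒ p_{FlexHub} = 87 + 0.25p_{IronWorks}.
Similarly p_{IronWorks} = 90 + 0.25p_{FlexHub}.
Solving the two reaction functions simultaneously: (1 − (0.25)(0.25))p_{FlexHub} = 87 + 0.25·90, so 0.9375p_{FlexHub} = 109.5 and p_{FlexHub} = 116.8.
Then p_{IronWorks} = 90 + 0.25·116.8 = 119.2.
q_{FlexHub} = 246 − 2·116.8 + 119.2 = 131.6.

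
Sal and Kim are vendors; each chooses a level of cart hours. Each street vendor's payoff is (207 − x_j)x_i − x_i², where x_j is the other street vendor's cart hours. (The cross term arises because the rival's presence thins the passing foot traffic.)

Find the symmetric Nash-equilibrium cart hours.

Sal's payoff is (207 − x_K)x_S − x_S².
∂π/∂x_S = 207 − x_K − 2x_S = 0, so x_S = 103.5 − 0.5x_K.
By symmetry x_K = x_S; substituting into the reaction function, 1.5x_S = 103.5 and x_S = 69.

69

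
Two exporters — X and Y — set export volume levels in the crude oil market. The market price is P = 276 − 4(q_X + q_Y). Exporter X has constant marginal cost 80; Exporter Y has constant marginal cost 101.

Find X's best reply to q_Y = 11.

Exporter X's profit: π = q_X(276 − 4(q_X + q_Y)) − 80q_X.
∂π/∂q_X = 196 − 8q_X − 4q_Y = 0, so q_X = 24.5 − 0.5q_Y.
At q_Y = 11: q_X = 24.5 − 0.5·11 = 19.

19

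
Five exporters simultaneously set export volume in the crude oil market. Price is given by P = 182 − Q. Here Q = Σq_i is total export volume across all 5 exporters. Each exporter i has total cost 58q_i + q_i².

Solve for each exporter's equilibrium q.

A representative exporter's profit is π_i = q_i(182 − Q) − 58q_i − q_i², with Q = q_i + Σ_{j≠i} q_j.
First-order condition: 124 − 4q_i − Σ_{j≠i} q_j = 0.
Imposing symmetry (q_j = q for all j) turns Σ_{j≠i} q_j into 4q, so 124 = 8q and q = 15.5.

15.5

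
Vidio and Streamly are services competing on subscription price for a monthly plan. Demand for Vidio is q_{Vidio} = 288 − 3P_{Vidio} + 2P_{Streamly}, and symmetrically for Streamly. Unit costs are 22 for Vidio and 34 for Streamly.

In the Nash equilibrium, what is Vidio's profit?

Vidio's profit: π = (P_{Vidio} − 22)(288 − 3P_{Vidio} + 2P_{Streamly}).
∂π/∂P_{Vidio} = 354 − 6P_{Vidio} + 2P_{Streamly} = 0 ⇒ P_{Vidio} = 59 + (1/3)P_{Streamly}.
Similarly P_{Streamly} = 65 + (1/3)P_{Vidio}.
Solving the two reaction functions simultaneously: (1 − (1/3)(1/3))P_{Vidio} = 59 + (1/3)·65, so (8/9)P_{Vidio} = 242/3 and P_{Vidio} = 90.75.
Then P_{Streamly} = 65 + (1/3)·90.75 = 95.25.
q_{Vidio} = 288 − 3·90.75 + 2·95.25 = 206.25.
Profit = (90.75 − 22)·206.25 = 14179.6875.

14179.6875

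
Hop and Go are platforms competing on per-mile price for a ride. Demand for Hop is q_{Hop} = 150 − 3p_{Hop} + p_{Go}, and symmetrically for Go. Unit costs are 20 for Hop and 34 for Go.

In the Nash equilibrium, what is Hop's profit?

Hop's profit: π = (p_{Hop} − 20)(150 − 3p_{Hop} + p_{Go}).
∂π/∂p_{Hop} = 210 − 6p_{Hop} + p_{Go} = 0 ⇒ p_{Hop} = 35 + (1/6)p_{Go}.
Similarly p_{Go} = 42 + (1/6)p_{Hop}.
Solving the two reaction functions simultaneously: (1 − (1/6)(1/6))p_{Hop} = 35 + (1/6)·42, so (35/36)p_{Hop} = 42 and p_{Hop} = 43.2.
Then p_{Go} = 42 + (1/6)·43.2 = 49.2.
q_{Hop} = 150 − 3·43.2 + 49.2 = 69.6.
Profit = (43.2 − 20)·69.6 = 1614.72.

1614.72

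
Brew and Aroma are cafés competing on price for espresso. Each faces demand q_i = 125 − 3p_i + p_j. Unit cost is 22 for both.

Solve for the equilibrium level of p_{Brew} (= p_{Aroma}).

Brew's profit: π = (p_{Brew} − 22)(125 − 3p_{Brew} + p_{Aroma}).
∂π/∂p_{Brew} = 191 − 6p_{Brew} + p_{Aroma} = 0 ⇒ p_{Brew} = 191/6 + (1/6)p_{Aroma}.
The game is symmetric, so in equilibrium p_{Aroma} = p_{Brew}: the reaction function gives (5/6)p_{Brew} = 191/6, hence p_{Brew} = 38.2.

38.2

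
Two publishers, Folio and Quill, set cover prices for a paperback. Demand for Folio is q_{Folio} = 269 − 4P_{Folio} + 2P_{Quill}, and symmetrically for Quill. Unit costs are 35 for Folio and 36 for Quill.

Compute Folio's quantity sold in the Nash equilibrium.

133.2

Folio's profit: π = (P_{Folio} − 35)(269 − 4P_{Folio} + 2P_{Quill}).
∂π/∂P_{Folio} = 409 − 8P_{Folio} + 2P_{Quill} = 0 ⇒ P_{Folio} = 51.125 + 0.25P_{Quill}.
Similarly P_{Quill} = 51.625 + 0.25P_{Folio}.
Substituting the second reaction function into the first: P_{Folio} = 51.125 + 0.25(51.625 + 0.25P_{Folio}), which gives 0.9375P_{Folio} = 2049/32 ⇒ P_{Folio} = 68.3.
Then P_{Quill} = 51.625 + 0.25·68.3 = 68.7.
q_{Folio} = 269 − 4·68.3 + 2·68.7 = 133.2.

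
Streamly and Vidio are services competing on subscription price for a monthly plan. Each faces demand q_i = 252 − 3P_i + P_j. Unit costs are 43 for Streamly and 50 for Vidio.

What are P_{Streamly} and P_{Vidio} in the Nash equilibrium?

76.8, 79.8

Streamly's profit: π = (P_{Streamly} − 43)(252 − 3P_{Streamly} + P_{Vidio}).
∂π/∂P_{Streamly} = 381 − 6P_{Streamly} + P_{Vidio} = 0 ⇒ P_{Streamly} = 63.5 + (1/6)P_{Vidio}.
Similarly P_{Vidio} = 67 + (1/6)P_{Streamly}.
Substituting the second reaction function into the first: P_{Streamly} = 63.5 + (1/6)(67 + (1/6)P_{Streamly}), which gives (35/36)P_{Streamly} = 224/3 ⇒ P_{Streamly} = 76.8.
Then P_{Vidio} = 67 + (1/6)·76.8 = 79.8.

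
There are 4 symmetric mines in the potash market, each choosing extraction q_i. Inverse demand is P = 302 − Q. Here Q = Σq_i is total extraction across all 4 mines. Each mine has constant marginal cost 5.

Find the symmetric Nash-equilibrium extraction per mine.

59.4

A representative mine's profit is π_i = q_i(302 − Q) − 5q_i, with Q = q_i + Σ_{j≠i} q_j.
First-order condition: 297 − 2q_i − Σ_{j≠i} q_j = 0.
In a symmetric equilibrium every mine chooses the same q, so Σ_{j≠i} q_j = 3q. The condition becomes 297 − 5q = 0, giving q = 297/5 = 59.4.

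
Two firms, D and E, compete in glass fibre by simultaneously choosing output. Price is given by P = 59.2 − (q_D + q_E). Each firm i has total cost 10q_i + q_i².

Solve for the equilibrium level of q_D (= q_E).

9.84

Firm D's profit: π = q_D(59.2 − (q_D + q_E)) − 10q_D − q_D².
∂π/∂q_D = 49.2 − 4q_D − q_E = 0, so q_D = 12.3 − 0.25q_E.
Setting q_D = q_E in the reaction function: q_D = 12.3 − 0.25q_D, so q_D = 12.3 / 1.25 = 9.84.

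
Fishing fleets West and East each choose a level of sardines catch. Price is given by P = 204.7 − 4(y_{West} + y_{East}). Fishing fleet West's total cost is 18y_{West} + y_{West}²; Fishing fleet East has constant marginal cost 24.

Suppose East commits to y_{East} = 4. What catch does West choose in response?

17.07

Fishing fleet West's profit: π = y_{West}(204.7 − 4(y_{West} + y_{East})) − 18y_{West} − y_{West}².
∂π/∂y_{West} = 186.7 − 10y_{West} − 4y_{East} = 0, so y_{West} = 18.67 − 0.4y_{East}.
At y_{East} = 4: y_{West} = 18.67 − 0.4·4 = 17.07.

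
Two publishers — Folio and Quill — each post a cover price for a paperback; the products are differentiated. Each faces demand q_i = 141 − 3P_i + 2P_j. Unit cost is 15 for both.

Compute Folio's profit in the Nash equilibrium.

2976.75

Folio's profit: π = (P_{Folio} − 15)(141 − 3P_{Folio} + 2P_{Quill}).
∂π/∂P_{Folio} = 186 − 6P_{Folio} + 2P_{Quill} = 0 ⇒ P_{Folio} = 31 + (1/3)P_{Quill}.
By symmetry P_{Quill} = P_{Folio}; substituting into the reaction function, (2/3)P_{Folio} = 31 and P_{Folio} = 46.5.
q_{Folio} = 141 − 3·46.5 + 2·46.5 = 94.5.
Profit = (46.5 − 15)·94.5 = 2976.75.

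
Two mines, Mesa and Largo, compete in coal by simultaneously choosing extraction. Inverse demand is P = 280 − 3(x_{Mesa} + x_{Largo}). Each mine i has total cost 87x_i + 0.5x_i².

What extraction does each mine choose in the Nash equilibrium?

19.3

Mine Mesa's profit: π = x_{Mesa}(280 − 3(x_{Mesa} + x_{Largo})) − 87x_{Mesa} − 0.5x_{Mesa}².
∂π/∂x_{Mesa} = 193 − 7x_{Mesa} − 3x_{Largo} = 0, so x_{Mesa} = 193/7 − (3/7)x_{Largo}.
Setting x_{Mesa} = x_{Largo} in the reaction function: x_{Mesa} = 193/7 − (3/7)x_{Mesa}, so x_{Mesa} = (193/7) / (10/7) = 19.3.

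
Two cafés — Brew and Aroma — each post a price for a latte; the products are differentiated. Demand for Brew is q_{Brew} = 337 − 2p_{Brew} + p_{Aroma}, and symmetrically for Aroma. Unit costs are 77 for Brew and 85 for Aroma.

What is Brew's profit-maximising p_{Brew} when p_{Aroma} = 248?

184.75

Brew's profit: π = (p_{Brew} − 77)(337 − 2p_{Brew} + p_{Aroma}).
∂π/∂p_{Brew} = 491 − 4p_{Brew} + p_{Aroma} = 0 ⇒ p_{Brew} = 122.75 + 0.25p_{Aroma}.
At p_{Aroma} = 248: p_{Brew} = 122.75 + 0.25·248 = 184.75.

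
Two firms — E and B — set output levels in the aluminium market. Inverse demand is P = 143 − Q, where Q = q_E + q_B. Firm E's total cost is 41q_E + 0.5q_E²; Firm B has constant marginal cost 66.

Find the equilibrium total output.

51.2

Firm E's profit: π = q_E(143 − (q_E + q_B)) − 41q_E − 0.5q_E².
∂π/∂q_E = 102 − 3q_E − q_B = 0, so q_E = 34 − (1/3)q_B.
For B: ∂π/∂q_B = 77 − 2q_B − q_E = 0 ⇒ q_B = 38.5 − 0.5q_E.
Substituting the second reaction function into the first: q_E = 34 − (1/3)(38.5 − 0.5q_E), which gives (5/6)q_E = 127/6 ⇒ q_E = 25.4.
Then q_B = 38.5 − 0.5·25.4 = 25.8.
Total output: 25.4 + 25.8 = 51.2.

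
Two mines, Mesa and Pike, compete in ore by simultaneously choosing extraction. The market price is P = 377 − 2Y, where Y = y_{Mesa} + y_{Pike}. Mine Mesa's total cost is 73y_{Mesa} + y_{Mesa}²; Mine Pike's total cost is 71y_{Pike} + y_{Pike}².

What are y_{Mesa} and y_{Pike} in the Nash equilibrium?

Mine Mesa's profit: π = y_{Mesa}(377 − 2(y_{Mesa} + y_{Pike})) − 73y_{Mesa} − y_{Mesa}².
∂π/∂y_{Mesa} = 304 − 6y_{Mesa} − 2y_{Pike} = 0, so y_{Mesa} = 152/3 − (1/3)y_{Pike}.
By the same steps for Pike: y_{Pike} = 51 − (1/3)y_{Mesa}.
Solving the two reaction functions simultaneously: (1 − (−1/3)(−1/3))y_{Mesa} = 152/3 − (1/3)·51, so (8/9)y_{Mesa} = 101/3 and y_{Mesa} = 37.875.
Then y_{Pike} = 51 − (1/3)·37.875 = 38.375.

37.875, 38.375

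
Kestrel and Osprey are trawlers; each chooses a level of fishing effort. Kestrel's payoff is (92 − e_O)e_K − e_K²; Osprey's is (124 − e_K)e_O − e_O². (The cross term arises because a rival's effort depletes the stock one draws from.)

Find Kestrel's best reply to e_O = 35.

28.5

Expanding Kestrel's payoff: 92e_K − e_Oe_K − e_K².
∂π/∂e_K = 92 − e_O − 2e_K = 0, so e_K = 46 − 0.5e_O.
At e_O = 35: e_K = 46 − 0.5·35 = 28.5.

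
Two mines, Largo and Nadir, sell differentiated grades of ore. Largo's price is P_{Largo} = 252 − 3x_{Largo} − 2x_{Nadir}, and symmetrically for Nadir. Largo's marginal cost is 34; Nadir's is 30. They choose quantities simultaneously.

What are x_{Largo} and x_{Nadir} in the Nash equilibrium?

Mine Largo's profit: π = x_{Largo}(252 − 3x_{Largo} − 2x_{Nadir}) − 34x_{Largo}.
∂π/∂x_{Largo} = 218 − 6x_{Largo} − 2x_{Nadir} = 0 ⇒ x_{Largo} = 109/3 − (1/3)x_{Nadir}.
Similarly x_{Nadir} = 37 − (1/3)x_{Largo}.
Plugging x_{Nadir} into Largo's best response: x_{Largo} = 109/3 − (1/3)(37 − (1/3)x_{Largo}) ⇒ (8/9)x_{Largo} = 24, so x_{Largo} = 27.
Then x_{Nadir} = 37 − (1/3)·27 = 28.

27, 28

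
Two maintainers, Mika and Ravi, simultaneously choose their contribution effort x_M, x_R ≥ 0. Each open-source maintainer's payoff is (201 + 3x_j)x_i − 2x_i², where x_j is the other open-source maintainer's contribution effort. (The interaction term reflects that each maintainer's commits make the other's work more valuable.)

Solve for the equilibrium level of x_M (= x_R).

Mika's payoff is (201 + 3x_R)x_M − 2x_M².
∂π/∂x_M = 201 + 3x_R − 4x_M = 0, so x_M = 50.25 + 0.75x_R.
The game is symmetric, so in equilibrium x_R = x_M: the reaction function gives 0.25x_M = 50.25, hence x_M = 201.

201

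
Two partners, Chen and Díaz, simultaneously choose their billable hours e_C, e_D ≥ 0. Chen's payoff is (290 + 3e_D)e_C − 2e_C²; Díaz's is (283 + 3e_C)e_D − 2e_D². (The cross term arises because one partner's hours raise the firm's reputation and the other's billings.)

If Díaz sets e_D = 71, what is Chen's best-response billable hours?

125.75

Expanding Chen's payoff: 290e_C + 3e_De_C − 2e_C².
∂π/∂e_C = 290 + 3e_D − 4e_C = 0, so e_C = 72.5 + 0.75e_D.
At e_D = 71: e_C = 72.5 + 0.75·71 = 125.75.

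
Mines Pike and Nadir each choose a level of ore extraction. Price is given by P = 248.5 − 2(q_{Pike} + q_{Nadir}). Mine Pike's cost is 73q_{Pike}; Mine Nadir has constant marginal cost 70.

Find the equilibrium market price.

Mine Pike's profit: π = q_{Pike}(248.5 − 2(q_{Pike} + q_{Nadir})) − 73q_{Pike}.
∂π/∂q_{Pike} = 175.5 − 4q_{Pike} − 2q_{Nadir} = 0, so q_{Pike} = 43.875 − 0.5q_{Nadir}.
By the same steps for Nadir: q_{Nadir} = 44.625 − 0.5q_{Pike}.
Solving the two reaction functions simultaneously: (1 − (−0.5)(−0.5))q_{Pike} = 43.875 − 0.5·44.625, so 0.75q_{Pike} = 21.5625 and q_{Pike} = 28.75.
Then q_{Nadir} = 44.625 − 0.5·28.75 = 30.25.
Equilibrium price: P = 248.5 − 2·59 = 130.5.

130.5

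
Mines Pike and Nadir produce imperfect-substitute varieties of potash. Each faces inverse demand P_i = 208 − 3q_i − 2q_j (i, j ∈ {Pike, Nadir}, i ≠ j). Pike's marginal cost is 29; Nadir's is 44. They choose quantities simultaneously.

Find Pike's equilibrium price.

Mine Pike's profit: π = q_{Pike}(208 − 3q_{Pike} − 2q_{Nadir}) − 29q_{Pike}.
∂π/∂q_{Pike} = 179 − 6q_{Pike} − 2q_{Nadir} = 0 ⇒ q_{Pike} = 179/6 − (1/3)q_{Nadir}.
Similarly q_{Nadir} = 82/3 − (1/3)q_{Pike}.
Plugging q_{Nadir} into Pike's best response: q_{Pike} = 179/6 − (1/3)(82/3 − (1/3)q_{Pike}) ⇒ (8/9)q_{Pike} = 373/18, so q_{Pike} = 23.3125.
Then q_{Nadir} = 82/3 − (1/3)·23.3125 = 19.5625.
P_{Pike} = 208 − 3·23.3125 − 2·19.5625 = 98.9375.

98.9375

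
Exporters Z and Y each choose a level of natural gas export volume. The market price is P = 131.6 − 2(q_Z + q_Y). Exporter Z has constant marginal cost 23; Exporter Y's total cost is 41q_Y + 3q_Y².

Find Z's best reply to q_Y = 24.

15.15

Exporter Z's profit: π = q_Z(131.6 − 2(q_Z + q_Y)) − 23q_Z.
∂π/∂q_Z = 108.6 − 4q_Z − 2q_Y = 0, so q_Z = 27.15 − 0.5q_Y.
At q_Y = 24: q_Z = 27.15 − 0.5·24 = 15.15.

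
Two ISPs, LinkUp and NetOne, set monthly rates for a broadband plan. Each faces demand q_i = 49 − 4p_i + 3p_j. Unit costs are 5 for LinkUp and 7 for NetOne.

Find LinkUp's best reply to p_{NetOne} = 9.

12

LinkUp's profit: π = (p_{LinkUp} − 5)(49 − 4p_{LinkUp} + 3p_{NetOne}).
∂π/∂p_{LinkUp} = 69 − 8p_{LinkUp} + 3p_{NetOne} = 0 ⇒ p_{LinkUp} = 8.625 + 0.375p_{NetOne}.
At p_{NetOne} = 9: p_{LinkUp} = 8.625 + 0.375·9 = 12.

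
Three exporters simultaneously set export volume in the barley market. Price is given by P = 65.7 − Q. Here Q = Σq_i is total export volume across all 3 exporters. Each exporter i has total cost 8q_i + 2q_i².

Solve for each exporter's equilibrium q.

7.2125

A representative exporter's profit is π_i = q_i(65.7 − Q) − 8q_i − 2q_i², with Q = q_i + Σ_{j≠i} q_j.
First-order condition: 57.7 − 6q_i − Σ_{j≠i} q_j = 0.
With identical exporters, set every q_j = q: then 57.7 − 6q − 2q = 0, i.e. q = 57.7/8 = 7.2125.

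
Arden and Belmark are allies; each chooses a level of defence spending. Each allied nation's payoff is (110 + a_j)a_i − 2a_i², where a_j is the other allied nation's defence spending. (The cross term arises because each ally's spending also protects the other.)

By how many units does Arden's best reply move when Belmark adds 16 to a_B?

4

Arden's payoff is (110 + a_B)a_A − 2a_A².
∂π/∂a_A = 110 + a_B − 4a_A = 0, so a_A = 27.5 + 0.25a_B.
The reaction-function slope is 0.25, so a 16-unit rise in a_B moves a_A by 0.25 × 16 = 4. Arden's best response rises — the actions are strategic complements.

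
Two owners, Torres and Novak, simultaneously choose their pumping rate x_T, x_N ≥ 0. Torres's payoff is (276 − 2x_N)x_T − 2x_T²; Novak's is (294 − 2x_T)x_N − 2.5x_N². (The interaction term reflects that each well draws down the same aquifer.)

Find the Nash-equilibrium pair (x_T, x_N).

Expanding Torres's payoff: 276x_T − 2x_Nx_T − 2x_T².
∂π/∂x_T = 276 − 2x_N − 4x_T = 0, so x_T = 69 − 0.5x_N.
Likewise for Novak: x_N = 58.8 − 0.4x_T.
Solving the two reaction functions simultaneously: (1 − (−0.5)(−0.4))x_T = 69 − 0.5·58.8, so 0.8x_T = 39.6 and x_T = 49.5.
Then x_N = 58.8 − 0.4·49.5 = 39.

49.5, 39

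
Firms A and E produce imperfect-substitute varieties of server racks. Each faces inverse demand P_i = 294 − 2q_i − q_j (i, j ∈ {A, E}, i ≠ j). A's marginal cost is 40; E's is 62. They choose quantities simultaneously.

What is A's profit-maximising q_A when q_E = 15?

Firm A's profit: π = q_A(294 − 2q_A − q_E) − 40q_A.
∂π/∂q_A = 254 − 4q_A − q_E = 0 ⇒ q_A = 63.5 − 0.25q_E.
At q_E = 15: q_A = 63.5 − 0.25·15 = 59.75.

59.75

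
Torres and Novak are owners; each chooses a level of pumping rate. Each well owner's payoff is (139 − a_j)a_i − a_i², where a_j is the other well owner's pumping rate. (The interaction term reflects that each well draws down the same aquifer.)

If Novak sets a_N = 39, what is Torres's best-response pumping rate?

Torres's payoff is (139 − a_N)a_T − a_T².
∂π/∂a_T = 139 − a_N − 2a_T = 0, so a_T = 69.5 − 0.5a_N.
At a_N = 39: a_T = 69.5 − 0.5·39 = 50.

50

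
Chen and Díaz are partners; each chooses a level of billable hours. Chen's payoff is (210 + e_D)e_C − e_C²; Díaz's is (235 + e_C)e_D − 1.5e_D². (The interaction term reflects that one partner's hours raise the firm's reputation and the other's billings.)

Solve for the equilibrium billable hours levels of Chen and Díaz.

173, 136

Expanding Chen's payoff: 210e_C + e_De_C − e_C².
∂π/∂e_C = 210 + e_D − 2e_C = 0, so e_C = 105 + 0.5e_D.
Likewise for Díaz: e_D = 235/3 + (1/3)e_C.
Substituting the second reaction function into the first: e_C = 105 + 0.5(235/3 + (1/3)e_C), which gives (5/6)e_C = 865/6 ⇒ e_C = 173.
Then e_D = 235/3 + (1/3)·173 = 136.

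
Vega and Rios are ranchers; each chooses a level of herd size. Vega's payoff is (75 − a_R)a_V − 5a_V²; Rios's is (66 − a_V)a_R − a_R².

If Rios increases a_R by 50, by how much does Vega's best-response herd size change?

-5

Expanding Vega's payoff: 75a_V − a_Ra_V − 5a_V².
∂π/∂a_V = 75 − a_R − 10a_V = 0, so a_V = 7.5 − 0.1a_R.
The reaction-function slope is −0.1, so a 50-unit rise in a_R moves a_V by −0.1 × 50 = −5. Vega's best response falls — the actions are strategic substitutes.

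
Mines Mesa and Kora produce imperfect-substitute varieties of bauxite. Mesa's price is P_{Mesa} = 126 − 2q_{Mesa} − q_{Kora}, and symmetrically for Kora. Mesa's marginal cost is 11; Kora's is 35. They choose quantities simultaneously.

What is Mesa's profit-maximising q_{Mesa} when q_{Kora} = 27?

22

Mine Mesa's profit: π = q_{Mesa}(126 − 2q_{Mesa} − q_{Kora}) − 11q_{Mesa}.
∂π/∂q_{Mesa} = 115 − 4q_{Mesa} − q_{Kora} = 0 ⇒ q_{Mesa} = 28.75 − 0.25q_{Kora}.
At q_{Kora} = 27: q_{Mesa} = 28.75 − 0.25·27 = 22.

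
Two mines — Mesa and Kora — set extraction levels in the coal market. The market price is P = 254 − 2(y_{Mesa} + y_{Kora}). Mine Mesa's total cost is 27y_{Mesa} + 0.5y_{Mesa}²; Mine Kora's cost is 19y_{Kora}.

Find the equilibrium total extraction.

Mine Mesa's profit: π = y_{Mesa}(254 − 2(y_{Mesa} + y_{Kora})) − 27y_{Mesa} − 0.5y_{Mesa}².
∂π/∂y_{Mesa} = 227 − 5y_{Mesa} − 2y_{Kora} = 0, so y_{Mesa} = 45.4 − 0.4y_{Kora}.
For Kora: ∂π/∂y_{Kora} = 235 − 4y_{Kora} − 2y_{Mesa} = 0 ⇒ y_{Kora} = 58.75 − 0.5y_{Mesa}.
Plugging y_{Kora} into Mesa's best response: y_{Mesa} = 45.4 − 0.4(58.75 − 0.5y_{Mesa}) ⇒ 0.8y_{Mesa} = 21.9, so y_{Mesa} = 27.375.
Then y_{Kora} = 58.75 − 0.5·27.375 = 45.0625.
Total extraction: 27.375 + 45.0625 = 72.4375.

72.4375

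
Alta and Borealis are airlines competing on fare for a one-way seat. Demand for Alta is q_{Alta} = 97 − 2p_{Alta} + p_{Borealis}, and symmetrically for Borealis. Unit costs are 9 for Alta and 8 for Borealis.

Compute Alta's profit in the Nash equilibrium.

Alta's profit: π = (p_{Alta} − 9)(97 − 2p_{Alta} + p_{Borealis}).
∂π/∂p_{Alta} = 115 − 4p_{Alta} + p_{Borealis} = 0 ⇒ p_{Alta} = 28.75 + 0.25p_{Borealis}.
Similarly p_{Borealis} = 28.25 + 0.25p_{Alta}.
Solving the two reaction functions simultaneously: (1 − (0.25)(0.25))p_{Alta} = 28.75 + 0.25·28.25, so 0.9375p_{Alta} = 35.8125 and p_{Alta} = 38.2.
Then p_{Borealis} = 28.25 + 0.25·38.2 = 37.8.
q_{Alta} = 97 − 2·38.2 + 37.8 = 58.4.
Profit = (38.2 − 9)·58.4 = 1705.28.

1705.28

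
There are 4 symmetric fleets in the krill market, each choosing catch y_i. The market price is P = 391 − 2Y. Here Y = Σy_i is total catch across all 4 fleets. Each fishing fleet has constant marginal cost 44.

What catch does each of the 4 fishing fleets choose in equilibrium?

A representative fishing fleet's profit is π_i = y_i(391 − 2Y) − 44y_i, with Y = y_i + Σ_{j≠i} y_j.
First-order condition: 347 − 4y_i − 2Σ_{j≠i} y_j = 0.
With identical fishing fleets, set every y_j = y: then 347 − 4y − 6y = 0, i.e. y = 347/10 = 34.7.

34.7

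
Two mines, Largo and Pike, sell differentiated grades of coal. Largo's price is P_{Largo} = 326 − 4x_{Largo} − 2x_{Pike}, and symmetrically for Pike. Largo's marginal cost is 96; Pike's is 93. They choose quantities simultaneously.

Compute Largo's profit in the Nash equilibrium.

Mine Largo's profit: π = x_{Largo}(326 − 4x_{Largo} − 2x_{Pike}) − 96x_{Largo}.
∂π/∂x_{Largo} = 230 − 8x_{Largo} − 2x_{Pike} = 0 ⇒ x_{Largo} = 28.75 − 0.25x_{Pike}.
Similarly x_{Pike} = 29.125 − 0.25x_{Largo}.
Substituting the second reaction function into the first: x_{Largo} = 28.75 − 0.25(29.125 − 0.25x_{Largo}), which gives 0.9375x_{Largo} = 687/32 ⇒ x_{Largo} = 22.9.
Then x_{Pike} = 29.125 − 0.25·22.9 = 23.4.
P_{Largo} = 326 − 4·22.9 − 2·23.4 = 187.6.
Profit = (187.6 − 96)·22.9 = 2097.64.

2097.64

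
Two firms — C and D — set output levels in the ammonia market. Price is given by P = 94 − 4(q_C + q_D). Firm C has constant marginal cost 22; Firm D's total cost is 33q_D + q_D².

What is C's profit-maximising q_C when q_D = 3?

7.5

Firm C's profit: π = q_C(94 − 4(q_C + q_D)) − 22q_C.
∂π/∂q_C = 72 − 8q_C − 4q_D = 0, so q_C = 9 − 0.5q_D.
At q_D = 3: q_C = 9 − 0.5·3 = 7.5.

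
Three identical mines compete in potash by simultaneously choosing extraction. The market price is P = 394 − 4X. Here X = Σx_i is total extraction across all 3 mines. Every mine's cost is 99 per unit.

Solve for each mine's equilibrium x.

A representative mine's profit is π_i = x_i(394 − 4X) − 99x_i, with X = x_i + Σ_{j≠i} x_j.
First-order condition: 295 − 8x_i − 4Σ_{j≠i} x_j = 0.
In a symmetric equilibrium every mine chooses the same x, so Σ_{j≠i} x_j = 2x. The condition becomes 295 − 16x = 0, giving x = 295/16 = 18.4375.

18.4375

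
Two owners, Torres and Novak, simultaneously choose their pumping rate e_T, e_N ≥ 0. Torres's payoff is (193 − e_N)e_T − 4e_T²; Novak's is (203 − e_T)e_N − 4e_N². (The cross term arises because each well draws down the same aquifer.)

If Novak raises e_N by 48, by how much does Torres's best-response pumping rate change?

Expanding Torres's payoff: 193e_T − e_Ne_T − 4e_T².
∂π/∂e_T = 193 − e_N − 8e_T = 0, so e_T = 24.125 − 0.125e_N.
The reaction-function slope is −0.125, so a 48-unit rise in e_N moves e_T by −0.125 × 48 = −6. Torres's best response falls — the actions are strategic substitutes.

-6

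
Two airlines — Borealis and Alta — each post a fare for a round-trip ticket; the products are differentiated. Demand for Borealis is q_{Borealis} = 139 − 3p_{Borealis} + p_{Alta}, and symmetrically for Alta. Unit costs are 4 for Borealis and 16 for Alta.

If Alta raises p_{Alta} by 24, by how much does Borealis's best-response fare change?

4

Borealis's profit: π = (p_{Borealis} − 4)(139 − 3p_{Borealis} + p_{Alta}).
∂π/∂p_{Borealis} = 151 − 6p_{Borealis} + p_{Alta} = 0 ⇒ p_{Borealis} = 151/6 + (1/6)p_{Alta}.
The reaction-function slope is 1/6, so a 24-unit rise in p_{Alta} moves p_{Borealis} by 1/6 × 24 = 4. Borealis's best response rises — the actions are strategic complements.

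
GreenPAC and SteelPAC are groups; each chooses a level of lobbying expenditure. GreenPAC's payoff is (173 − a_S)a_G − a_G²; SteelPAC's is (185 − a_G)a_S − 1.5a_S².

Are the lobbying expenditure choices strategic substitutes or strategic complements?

Expanding GreenPAC's payoff: 173a_G − a_Sa_G − a_G².
∂π/∂a_G = 173 − a_S − 2a_G = 0, so a_G = 86.5 − 0.5a_S.
The best-response slope da_G/da_S = −0.5 < 0: the reaction function is downward-sloping, so the choices are strategic substitutes.

strategic substitutes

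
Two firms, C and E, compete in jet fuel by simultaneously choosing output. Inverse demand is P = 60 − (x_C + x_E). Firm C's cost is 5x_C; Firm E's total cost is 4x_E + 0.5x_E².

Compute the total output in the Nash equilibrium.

Firm C's profit: π = x_C(60 − (x_C + x_E)) − 5x_C.
∂π/∂x_C = 55 − 2x_C − x_E = 0, so x_C = 27.5 − 0.5x_E.
For E: ∂π/∂x_E = 56 − 3x_E − x_C = 0 ⇒ x_E = 56/3 − (1/3)x_C.
Solving the two reaction functions simultaneously: (1 − (−0.5)(−1/3))x_C = 27.5 − 0.5·(56/3), so (5/6)x_C = 109/6 and x_C = 21.8.
Then x_E = 56/3 − (1/3)·21.8 = 11.4.
Total output: 21.8 + 11.4 = 33.2.

33.2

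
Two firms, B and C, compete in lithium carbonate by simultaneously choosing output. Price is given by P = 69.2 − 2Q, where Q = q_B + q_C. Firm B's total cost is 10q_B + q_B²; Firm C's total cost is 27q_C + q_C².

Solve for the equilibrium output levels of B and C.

Firm B's profit: π = q_B(69.2 − 2(q_B + q_C)) − 10q_B − q_B².
∂π/∂q_B = 59.2 − 6q_B − 2q_C = 0, so q_B = 148/15 − (1/3)q_C.
By the same steps for C: q_C = 211/30 − (1/3)q_B.
Solving the two reaction functions simultaneously: (1 − (−1/3)(−1/3))q_B = 148/15 − (1/3)·(211/30), so (8/9)q_B = 677/90 and q_B = 8.4625.
Then q_C = 211/30 − (1/3)·8.4625 = 4.2125.

8.4625, 4.2125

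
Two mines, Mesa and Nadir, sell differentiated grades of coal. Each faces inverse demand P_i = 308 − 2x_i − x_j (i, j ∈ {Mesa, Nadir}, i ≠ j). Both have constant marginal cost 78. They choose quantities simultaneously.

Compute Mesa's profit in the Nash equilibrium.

Mine Mesa's profit: π = x_{Mesa}(308 − 2x_{Mesa} − x_{Nadir}) − 78x_{Mesa}.
∂π/∂x_{Mesa} = 230 − 4x_{Mesa} − x_{Nadir} = 0 ⇒ x_{Mesa} = 57.5 − 0.25x_{Nadir}.
By symmetry x_{Nadir} = x_{Mesa}; substituting into the reaction function, 1.25x_{Mesa} = 57.5 and x_{Mesa} = 46.
P_{Mesa} = 308 − 2·46 − 46 = 170.
Profit = (170 − 78)·46 = 4232.

4232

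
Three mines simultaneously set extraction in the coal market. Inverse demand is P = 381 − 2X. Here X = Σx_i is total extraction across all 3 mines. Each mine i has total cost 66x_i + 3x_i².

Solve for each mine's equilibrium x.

22.5

A representative mine's profit is π_i = x_i(381 − 2X) − 66x_i − 3x_i², with X = x_i + Σ_{j≠i} x_j.
First-order condition: 315 − 10x_i − 2Σ_{j≠i} x_j = 0.
In a symmetric equilibrium every mine chooses the same x, so Σ_{j≠i} x_j = 2x. The condition becomes 315 − 14x = 0, giving x = 315/14 = 22.5.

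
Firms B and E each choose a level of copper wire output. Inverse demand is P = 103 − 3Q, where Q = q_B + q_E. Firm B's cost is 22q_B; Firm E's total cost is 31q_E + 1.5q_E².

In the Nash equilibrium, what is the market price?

56.2

Firm B's profit: π = q_B(103 − 3(q_B + q_E)) − 22q_B.
∂π/∂q_B = 81 − 6q_B − 3q_E = 0, so q_B = 13.5 − 0.5q_E.
For E: ∂π/∂q_E = 72 − 9q_E − 3q_B = 0 ⇒ q_E = 8 − (1/3)q_B.
Solving the two reaction functions simultaneously: (1 − (−0.5)(−1/3))q_B = 13.5 − 0.5·8, so (5/6)q_B = 9.5 and q_B = 11.4.
Then q_E = 8 − (1/3)·11.4 = 4.2.
Equilibrium price: P = 103 − 3·15.6 = 56.2.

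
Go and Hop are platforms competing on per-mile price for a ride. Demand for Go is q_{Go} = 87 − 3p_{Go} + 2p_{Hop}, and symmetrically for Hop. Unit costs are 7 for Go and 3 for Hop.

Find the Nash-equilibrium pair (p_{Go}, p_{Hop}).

Go's profit: π = (p_{Go} − 7)(87 − 3p_{Go} + 2p_{Hop}).
∂π/∂p_{Go} = 108 − 6p_{Go} + 2p_{Hop} = 0 ⇒ p_{Go} = 18 + (1/3)p_{Hop}.
Similarly p_{Hop} = 16 + (1/3)p_{Go}.
Plugging p_{Hop} into Go's best response: p_{Go} = 18 + (1/3)(16 + (1/3)p_{Go}) ⇒ (8/9)p_{Go} = 70/3, so p_{Go} = 26.25.
Then p_{Hop} = 16 + (1/3)·26.25 = 24.75.

26.25, 24.75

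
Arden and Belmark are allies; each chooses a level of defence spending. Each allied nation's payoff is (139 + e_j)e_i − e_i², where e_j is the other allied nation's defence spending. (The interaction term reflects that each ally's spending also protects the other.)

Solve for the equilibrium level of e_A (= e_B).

139

Arden's payoff is (139 + e_B)e_A − e_A².
∂π/∂e_A = 139 + e_B − 2e_A = 0, so e_A = 69.5 + 0.5e_B.
By symmetry e_B = e_A; substituting into the reaction function, 0.5e_A = 69.5 and e_A = 139.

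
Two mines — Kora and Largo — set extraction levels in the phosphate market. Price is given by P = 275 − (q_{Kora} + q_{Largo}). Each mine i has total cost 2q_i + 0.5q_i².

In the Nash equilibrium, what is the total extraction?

Mine Kora's profit: π = q_{Kora}(275 − (q_{Kora} + q_{Largo})) − 2q_{Kora} − 0.5q_{Kora}².
∂π/∂q_{Kora} = 273 − 3q_{Kora} − q_{Largo} = 0, so q_{Kora} = 91 − (1/3)q_{Largo}.
The game is symmetric, so in equilibrium q_{Largo} = q_{Kora}: the reaction function gives (4/3)q_{Kora} = 91, hence q_{Kora} = 68.25.
Total extraction: 68.25 + 68.25 = 136.5.

136.5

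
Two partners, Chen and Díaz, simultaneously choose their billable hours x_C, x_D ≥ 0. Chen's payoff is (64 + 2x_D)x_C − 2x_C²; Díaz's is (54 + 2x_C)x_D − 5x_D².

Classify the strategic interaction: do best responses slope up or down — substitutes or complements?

Expanding Chen's payoff: 64x_C + 2x_Dx_C − 2x_C².
∂π/∂x_C = 64 + 2x_D − 4x_C = 0, so x_C = 16 + 0.5x_D.
The best-response slope dx_C/dx_D = 0.5 > 0: the reaction function is upward-sloping, so the choices are strategic complements.

strategic complements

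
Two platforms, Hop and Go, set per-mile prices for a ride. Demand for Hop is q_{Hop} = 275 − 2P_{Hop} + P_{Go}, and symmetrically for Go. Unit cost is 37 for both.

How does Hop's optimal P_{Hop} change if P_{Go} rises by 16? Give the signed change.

Hop's profit: π = (P_{Hop} − 37)(275 − 2P_{Hop} + P_{Go}).
∂π/∂P_{Hop} = 349 − 4P_{Hop} + P_{Go} = 0 ⇒ P_{Hop} = 87.25 + 0.25P_{Go}.
The reaction-function slope is 0.25, so a 16-unit rise in P_{Go} moves P_{Hop} by 0.25 × 16 = 4. Hop's best response rises — the actions are strategic complements.

4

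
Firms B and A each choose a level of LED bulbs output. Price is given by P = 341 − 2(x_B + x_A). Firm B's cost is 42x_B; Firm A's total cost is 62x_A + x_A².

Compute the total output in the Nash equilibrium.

Firm B's profit: π = x_B(341 − 2(x_B + x_A)) − 42x_B.
∂π/∂x_B = 299 − 4x_B − 2x_A = 0, so x_B = 74.75 − 0.5x_A.
For A: ∂π/∂x_A = 279 − 6x_A − 2x_B = 0 ⇒ x_A = 46.5 − (1/3)x_B.
Solving the two reaction functions simultaneously: (1 − (−0.5)(−1/3))x_B = 74.75 − 0.5·46.5, so (5/6)x_B = 51.5 and x_B = 61.8.
Then x_A = 46.5 − (1/3)·61.8 = 25.9.
Total output: 61.8 + 25.9 = 87.7.

87.7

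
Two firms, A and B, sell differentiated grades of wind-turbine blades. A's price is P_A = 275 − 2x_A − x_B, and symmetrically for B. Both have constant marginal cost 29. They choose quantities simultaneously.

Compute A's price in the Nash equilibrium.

Firm A's profit: π = x_A(275 − 2x_A − x_B) − 29x_A.
∂π/∂x_A = 246 − 4x_A − x_B = 0 ⇒ x_A = 61.5 − 0.25x_B.
Setting x_A = x_B in the reaction function: x_A = 61.5 − 0.25x_A, so x_A = 61.5 / 1.25 = 49.2.
P_A = 275 − 2·49.2 − 49.2 = 127.4.

127.4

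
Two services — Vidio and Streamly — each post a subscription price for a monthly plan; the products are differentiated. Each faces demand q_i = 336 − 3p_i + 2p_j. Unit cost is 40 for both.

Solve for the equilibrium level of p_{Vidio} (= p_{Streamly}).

Vidio's profit: π = (p_{Vidio} − 40)(336 − 3p_{Vidio} + 2p_{Streamly}).
∂π/∂p_{Vidio} = 456 − 6p_{Vidio} + 2p_{Streamly} = 0 ⇒ p_{Vidio} = 76 + (1/3)p_{Streamly}.
The game is symmetric, so in equilibrium p_{Streamly} = p_{Vidio}: the reaction function gives (2/3)p_{Vidio} = 76, hence p_{Vidio} = 114.

114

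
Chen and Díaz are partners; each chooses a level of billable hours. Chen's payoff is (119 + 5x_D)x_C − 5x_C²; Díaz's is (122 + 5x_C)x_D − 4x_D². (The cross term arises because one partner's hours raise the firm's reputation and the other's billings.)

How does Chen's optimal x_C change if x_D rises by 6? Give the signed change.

3

Expanding Chen's payoff: 119x_C + 5x_Dx_C − 5x_C².
∂π/∂x_C = 119 + 5x_D − 10x_C = 0, so x_C = 11.9 + 0.5x_D.
The reaction-function slope is 0.5, so a 6-unit rise in x_D moves x_C by 0.5 × 6 = 3. Chen's best response rises — the actions are strategic complements.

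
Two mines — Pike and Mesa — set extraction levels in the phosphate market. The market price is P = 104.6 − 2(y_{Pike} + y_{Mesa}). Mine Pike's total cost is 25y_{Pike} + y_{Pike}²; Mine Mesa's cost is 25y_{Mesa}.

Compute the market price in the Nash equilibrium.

56.84

Mine Pike's profit: π = y_{Pike}(104.6 − 2(y_{Pike} + y_{Mesa})) − 25y_{Pike} − y_{Pike}².
∂π/∂y_{Pike} = 79.6 − 6y_{Pike} − 2y_{Mesa} = 0, so y_{Pike} = 199/15 − (1/3)y_{Mesa}.
For Mesa: ∂π/∂y_{Mesa} = 79.6 − 4y_{Mesa} − 2y_{Pike} = 0 ⇒ y_{Mesa} = 19.9 − 0.5y_{Pike}.
Plugging y_{Mesa} into Pike's best response: y_{Pike} = 199/15 − (1/3)(19.9 − 0.5y_{Pike}) ⇒ (5/6)y_{Pike} = 199/30, so y_{Pike} = 7.96.
Then y_{Mesa} = 19.9 − 0.5·7.96 = 15.92.
Equilibrium price: P = 104.6 − 2·23.88 = 56.84.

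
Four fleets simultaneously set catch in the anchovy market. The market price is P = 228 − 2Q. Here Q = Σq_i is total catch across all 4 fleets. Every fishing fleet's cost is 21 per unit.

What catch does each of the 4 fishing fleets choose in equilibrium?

20.7

A representative fishing fleet's profit is π_i = q_i(228 − 2Q) − 21q_i, with Q = q_i + Σ_{j≠i} q_j.
First-order condition: 207 − 4q_i − 2Σ_{j≠i} q_j = 0.
Imposing symmetry (q_j = q for all j) turns Σ_{j≠i} q_j into 3q, so 207 = 10q and q = 20.7.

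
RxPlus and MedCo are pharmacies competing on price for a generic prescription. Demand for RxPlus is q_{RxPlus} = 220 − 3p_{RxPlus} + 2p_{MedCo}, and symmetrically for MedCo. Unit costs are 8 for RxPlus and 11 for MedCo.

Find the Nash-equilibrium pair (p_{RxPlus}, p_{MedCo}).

RxPlus's profit: π = (p_{RxPlus} − 8)(220 − 3p_{RxPlus} + 2p_{MedCo}).
∂π/∂p_{RxPlus} = 244 − 6p_{RxPlus} + 2p_{MedCo} = 0 ⇒ p_{RxPlus} = 122/3 + (1/3)p_{MedCo}.
Similarly p_{MedCo} = 253/6 + (1/3)p_{RxPlus}.
Solving the two reaction functions simultaneously: (1 − (1/3)(1/3))p_{RxPlus} = 122/3 + (1/3)·(253/6), so (8/9)p_{RxPlus} = 985/18 and p_{RxPlus} = 61.5625.
Then p_{MedCo} = 253/6 + (1/3)·61.5625 = 62.6875.

61.5625, 62.6875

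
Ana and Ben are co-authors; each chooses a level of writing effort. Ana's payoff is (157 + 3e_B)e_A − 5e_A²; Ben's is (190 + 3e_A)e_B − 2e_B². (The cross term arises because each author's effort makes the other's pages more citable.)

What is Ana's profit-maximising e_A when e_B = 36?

Expanding Ana's payoff: 157e_A + 3e_Be_A − 5e_A².
∂π/∂e_A = 157 + 3e_B − 10e_A = 0, so e_A = 15.7 + 0.3e_B.
At e_B = 36: e_A = 15.7 + 0.3·36 = 26.5.

26.5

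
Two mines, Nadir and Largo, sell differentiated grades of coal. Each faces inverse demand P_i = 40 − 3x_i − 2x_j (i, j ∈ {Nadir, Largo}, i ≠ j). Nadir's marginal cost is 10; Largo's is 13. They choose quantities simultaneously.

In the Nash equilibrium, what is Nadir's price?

21.8125

Mine Nadir's profit: π = x_{Nadir}(40 − 3x_{Nadir} − 2x_{Largo}) − 10x_{Nadir}.
∂π/∂x_{Nadir} = 30 − 6x_{Nadir} − 2x_{Largo} = 0 ⇒ x_{Nadir} = 5 − (1/3)x_{Largo}.
Similarly x_{Largo} = 4.5 − (1/3)x_{Nadir}.
Plugging x_{Largo} into Nadir's best response: x_{Nadir} = 5 − (1/3)(4.5 − (1/3)x_{Nadir}) ⇒ (8/9)x_{Nadir} = 3.5, so x_{Nadir} = 3.9375.
Then x_{Largo} = 4.5 − (1/3)·3.9375 = 3.1875.
P_{Nadir} = 40 − 3·3.9375 − 2·3.1875 = 21.8125.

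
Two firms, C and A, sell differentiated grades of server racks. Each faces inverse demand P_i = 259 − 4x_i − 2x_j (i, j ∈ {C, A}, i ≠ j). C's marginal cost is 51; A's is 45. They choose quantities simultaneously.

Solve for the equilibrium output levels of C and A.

20.6, 21.6

Firm C's profit: π = x_C(259 − 4x_C − 2x_A) − 51x_C.
∂π/∂x_C = 208 − 8x_C − 2x_A = 0 ⇒ x_C = 26 − 0.25x_A.
Similarly x_A = 26.75 − 0.25x_C.
Solving the two reaction functions simultaneously: (1 − (−0.25)(−0.25))x_C = 26 − 0.25·26.75, so 0.9375x_C = 19.3125 and x_C = 20.6.
Then x_A = 26.75 − 0.25·20.6 = 21.6.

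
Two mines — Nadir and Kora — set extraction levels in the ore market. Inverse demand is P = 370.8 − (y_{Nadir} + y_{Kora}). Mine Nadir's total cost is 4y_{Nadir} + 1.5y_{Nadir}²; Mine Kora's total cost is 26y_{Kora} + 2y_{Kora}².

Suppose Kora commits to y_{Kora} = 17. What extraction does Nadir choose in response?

Mine Nadir's profit: π = y_{Nadir}(370.8 − (y_{Nadir} + y_{Kora})) − 4y_{Nadir} − 1.5y_{Nadir}².
∂π/∂y_{Nadir} = 366.8 − 5y_{Nadir} − y_{Kora} = 0, so y_{Nadir} = 73.36 − 0.2y_{Kora}.
At y_{Kora} = 17: y_{Nadir} = 73.36 − 0.2·17 = 69.96.

69.96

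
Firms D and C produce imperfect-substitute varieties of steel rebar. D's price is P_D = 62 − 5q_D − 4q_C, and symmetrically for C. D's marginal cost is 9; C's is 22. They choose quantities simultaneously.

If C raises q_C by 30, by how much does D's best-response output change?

Firm D's profit: π = q_D(62 − 5q_D − 4q_C) − 9q_D.
∂π/∂q_D = 53 − 10q_D − 4q_C = 0 ⇒ q_D = 5.3 − 0.4q_C.
The reaction-function slope is −0.4, so a 30-unit rise in q_C moves q_D by −0.4 × 30 = −12. D's best response falls — the actions are strategic substitutes.

-12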